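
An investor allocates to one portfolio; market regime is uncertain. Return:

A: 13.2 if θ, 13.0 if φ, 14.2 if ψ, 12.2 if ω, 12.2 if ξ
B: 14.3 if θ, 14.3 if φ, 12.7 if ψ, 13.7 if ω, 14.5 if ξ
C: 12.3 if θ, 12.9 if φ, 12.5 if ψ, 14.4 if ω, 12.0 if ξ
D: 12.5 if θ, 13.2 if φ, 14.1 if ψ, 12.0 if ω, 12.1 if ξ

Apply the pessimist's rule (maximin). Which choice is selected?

Row minima: A=12.2, B=12.7, C=12.0, D=12.0
Best worst-case = 12.7 → B.

B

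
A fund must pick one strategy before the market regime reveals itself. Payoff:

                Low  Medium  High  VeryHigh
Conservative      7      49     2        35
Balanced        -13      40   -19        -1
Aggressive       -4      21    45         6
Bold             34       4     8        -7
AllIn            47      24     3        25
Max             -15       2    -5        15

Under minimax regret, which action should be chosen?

AllIn

Column bests: Low=47, Medium=49, High=45, VeryHigh=35.
Conservative regrets: 40, 0, 43, 0 → max 43
Balanced regrets: 60, 9, 64, 36 → max 64
Aggressive regrets: 51, 28, 0, 29 → max 51
Bold regrets: 13, 45, 37, 42 → max 45
AllIn regrets: 0, 25, 42, 10 → max 42
Max regrets: 62, 47, 50, 20 → max 62
Smallest max regret = 42 → AllIn.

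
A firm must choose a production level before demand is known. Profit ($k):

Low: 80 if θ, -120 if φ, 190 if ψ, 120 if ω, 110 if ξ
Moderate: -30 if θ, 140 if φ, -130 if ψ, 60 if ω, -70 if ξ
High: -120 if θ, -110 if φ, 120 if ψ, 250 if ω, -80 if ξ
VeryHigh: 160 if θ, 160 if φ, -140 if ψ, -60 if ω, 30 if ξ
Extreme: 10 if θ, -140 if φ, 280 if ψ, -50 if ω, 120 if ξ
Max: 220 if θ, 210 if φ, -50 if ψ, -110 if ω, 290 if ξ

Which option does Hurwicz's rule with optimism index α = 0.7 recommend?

Max

Low: 0.7·190 + 0.3·(-120) = 97
Moderate: 0.7·140 + 0.3·(-130) = 59
High: 0.7·250 + 0.3·(-120) = 139
VeryHigh: 0.7·160 + 0.3·(-140) = 70
Extreme: 0.7·280 + 0.3·(-140) = 154
Max: 0.7·290 + 0.3·(-110) = 170
Highest Hurwicz score = 170 → Max.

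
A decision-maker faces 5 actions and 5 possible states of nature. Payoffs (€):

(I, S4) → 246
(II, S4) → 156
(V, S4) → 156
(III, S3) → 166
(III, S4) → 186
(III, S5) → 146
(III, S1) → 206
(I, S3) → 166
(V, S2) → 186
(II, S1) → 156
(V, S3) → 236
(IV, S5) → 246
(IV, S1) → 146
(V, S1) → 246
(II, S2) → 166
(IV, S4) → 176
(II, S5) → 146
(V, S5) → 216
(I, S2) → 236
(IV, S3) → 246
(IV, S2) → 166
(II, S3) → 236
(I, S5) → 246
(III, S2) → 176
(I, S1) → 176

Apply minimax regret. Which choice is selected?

I

Column bests: S1=246, S2=236, S3=246, S4=246, S5=246.
I regrets: 70, 0, 80, 0, 0 → max 80
II regrets: 90, 70, 10, 90, 100 → max 100
III regrets: 40, 60, 80, 60, 100 → max 100
IV regrets: 100, 70, 0, 70, 0 → max 100
V regrets: 0, 50, 10, 90, 30 → max 90
Smallest max regret = 80 → I.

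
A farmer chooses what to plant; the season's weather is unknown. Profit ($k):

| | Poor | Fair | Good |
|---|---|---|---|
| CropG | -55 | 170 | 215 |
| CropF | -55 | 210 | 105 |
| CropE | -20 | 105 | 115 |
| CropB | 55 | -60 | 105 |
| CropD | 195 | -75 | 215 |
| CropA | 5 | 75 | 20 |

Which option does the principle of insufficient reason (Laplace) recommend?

Row averages: CropG=110, CropF=260/3, CropE=200/3, CropB=100/3, CropD=335/3, CropA=100/3
Highest average = 335/3 → CropD.

CropD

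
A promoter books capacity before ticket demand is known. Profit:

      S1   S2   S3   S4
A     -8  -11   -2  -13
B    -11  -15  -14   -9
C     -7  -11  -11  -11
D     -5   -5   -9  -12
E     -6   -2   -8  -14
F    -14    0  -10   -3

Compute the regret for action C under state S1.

Best payoff under S1 is -5.
Regret = -5 − (-7) = 2.

2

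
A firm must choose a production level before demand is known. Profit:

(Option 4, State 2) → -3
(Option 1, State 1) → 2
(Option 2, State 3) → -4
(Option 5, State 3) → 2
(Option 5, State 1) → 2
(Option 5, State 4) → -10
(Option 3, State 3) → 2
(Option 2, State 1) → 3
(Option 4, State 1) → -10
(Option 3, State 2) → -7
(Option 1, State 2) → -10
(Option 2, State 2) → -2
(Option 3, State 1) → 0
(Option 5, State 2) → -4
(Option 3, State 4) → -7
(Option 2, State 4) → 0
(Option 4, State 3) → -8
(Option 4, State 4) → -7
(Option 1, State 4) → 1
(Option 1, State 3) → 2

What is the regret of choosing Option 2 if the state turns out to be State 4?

Best payoff under State 4 is 1.
Regret = 1 − 0 = 1.

1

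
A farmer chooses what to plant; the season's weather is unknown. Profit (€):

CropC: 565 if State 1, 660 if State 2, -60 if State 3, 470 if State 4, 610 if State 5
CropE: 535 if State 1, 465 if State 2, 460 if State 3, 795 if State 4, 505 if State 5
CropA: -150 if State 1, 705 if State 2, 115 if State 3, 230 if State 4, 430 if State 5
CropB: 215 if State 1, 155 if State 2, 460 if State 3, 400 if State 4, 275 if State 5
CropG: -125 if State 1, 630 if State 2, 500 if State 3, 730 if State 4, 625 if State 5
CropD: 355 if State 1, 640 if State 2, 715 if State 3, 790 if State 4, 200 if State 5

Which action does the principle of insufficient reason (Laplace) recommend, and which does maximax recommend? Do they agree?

laplace → CropE; maximax → CropE (agree)

Row averages: CropC=449, CropE=552, CropA=266, CropB=301, CropG=472, CropD=540
Highest average = 552 → CropE.
Row maxima: CropC=660, CropE=795, CropA=705, CropB=460, CropG=730, CropD=790
Best best-case = 795 → CropE.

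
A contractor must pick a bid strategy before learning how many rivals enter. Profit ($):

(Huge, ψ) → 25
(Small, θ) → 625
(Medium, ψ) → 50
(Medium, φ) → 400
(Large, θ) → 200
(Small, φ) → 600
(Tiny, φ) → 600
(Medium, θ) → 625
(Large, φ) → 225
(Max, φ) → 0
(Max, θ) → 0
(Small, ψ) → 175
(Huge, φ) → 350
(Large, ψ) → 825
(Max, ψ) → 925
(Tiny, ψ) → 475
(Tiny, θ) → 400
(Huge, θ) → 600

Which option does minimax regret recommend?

Column bests: θ=625, φ=600, ψ=925.
Tiny regrets: 225, 0, 450 → max 450
Small regrets: 0, 0, 750 → max 750
Medium regrets: 0, 200, 875 → max 875
Large regrets: 425, 375, 100 → max 425
Huge regrets: 25, 250, 900 → max 900
Max regrets: 625, 600, 0 → max 625
Smallest max regret = 425 → Large.

Large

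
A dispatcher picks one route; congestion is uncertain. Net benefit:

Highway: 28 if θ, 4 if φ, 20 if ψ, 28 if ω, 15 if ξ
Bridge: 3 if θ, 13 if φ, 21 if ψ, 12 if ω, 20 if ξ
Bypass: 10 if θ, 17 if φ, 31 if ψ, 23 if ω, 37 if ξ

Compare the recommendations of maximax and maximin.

maximax → Bypass; maximin → Bypass (agree)

Row maxima: Highway=28, Bridge=21, Bypass=37
Best best-case = 37 → Bypass.
Row minima: Highway=4, Bridge=3, Bypass=10
Best worst-case = 10 → Bypass.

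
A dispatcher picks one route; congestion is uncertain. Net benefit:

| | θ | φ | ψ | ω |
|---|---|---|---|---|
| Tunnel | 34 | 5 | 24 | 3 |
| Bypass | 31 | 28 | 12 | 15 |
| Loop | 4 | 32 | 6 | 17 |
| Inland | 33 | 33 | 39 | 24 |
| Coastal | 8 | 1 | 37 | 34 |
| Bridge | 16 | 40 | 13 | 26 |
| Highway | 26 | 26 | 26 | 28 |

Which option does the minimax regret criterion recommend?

Column bests: θ=34, φ=40, ψ=39, ω=34.
Tunnel regrets: 0, 35, 15, 31 → max 35
Bypass regrets: 3, 12, 27, 19 → max 27
Loop regrets: 30, 8, 33, 17 → max 33
Inland regrets: 1, 7, 0, 10 → max 10
Coastal regrets: 26, 39, 2, 0 → max 39
Bridge regrets: 18, 0, 26, 8 → max 26
Highway regrets: 8, 14, 13, 6 → max 14
Smallest max regret = 10 → Inland.

Inland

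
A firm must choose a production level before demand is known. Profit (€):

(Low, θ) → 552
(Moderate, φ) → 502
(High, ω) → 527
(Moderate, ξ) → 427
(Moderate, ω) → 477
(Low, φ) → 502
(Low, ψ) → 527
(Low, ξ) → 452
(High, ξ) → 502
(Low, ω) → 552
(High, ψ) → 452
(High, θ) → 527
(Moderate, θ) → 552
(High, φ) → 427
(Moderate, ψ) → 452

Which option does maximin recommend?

Low

Row minima: Low=452, Moderate=427, High=427
Best worst-case = 452 → Low.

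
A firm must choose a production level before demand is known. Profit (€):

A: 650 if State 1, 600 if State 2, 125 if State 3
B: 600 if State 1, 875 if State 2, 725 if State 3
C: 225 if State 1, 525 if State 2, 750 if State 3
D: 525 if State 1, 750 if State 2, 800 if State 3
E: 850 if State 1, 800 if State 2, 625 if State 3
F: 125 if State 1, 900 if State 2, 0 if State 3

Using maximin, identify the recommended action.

Row minima: A=125, B=600, C=225, D=525, E=625, F=0
Best worst-case = 625 → E.

E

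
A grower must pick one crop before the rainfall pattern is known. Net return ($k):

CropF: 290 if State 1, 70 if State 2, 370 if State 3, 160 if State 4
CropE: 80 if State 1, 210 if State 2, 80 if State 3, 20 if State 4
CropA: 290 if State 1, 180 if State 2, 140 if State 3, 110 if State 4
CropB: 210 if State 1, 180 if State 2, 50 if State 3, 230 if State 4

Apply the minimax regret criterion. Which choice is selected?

Column bests: State 1=290, State 2=210, State 3=370, State 4=230.
CropF regrets: 0, 140, 0, 70 → max 140
CropE regrets: 210, 0, 290, 210 → max 290
CropA regrets: 0, 30, 230, 120 → max 230
CropB regrets: 80, 30, 320, 0 → max 320
Smallest max regret = 140 → CropF.

CropF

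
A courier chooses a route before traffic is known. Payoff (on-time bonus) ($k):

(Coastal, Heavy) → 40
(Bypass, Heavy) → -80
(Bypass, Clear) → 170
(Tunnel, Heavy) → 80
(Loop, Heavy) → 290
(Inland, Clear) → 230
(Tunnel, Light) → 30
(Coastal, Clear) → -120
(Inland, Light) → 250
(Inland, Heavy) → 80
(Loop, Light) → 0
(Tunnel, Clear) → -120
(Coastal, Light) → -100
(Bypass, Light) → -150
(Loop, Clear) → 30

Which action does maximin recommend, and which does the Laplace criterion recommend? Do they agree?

maximin → Inland; laplace → Inland (agree)

Row minima: Inland=80, Coastal=-120, Loop=0, Tunnel=-120, Bypass=-150
Best worst-case = 80 → Inland.
Row averages: Inland=560/3, Coastal=-60, Loop=320/3, Tunnel=-10/3, Bypass=-20
Highest average = 560/3 → Inland.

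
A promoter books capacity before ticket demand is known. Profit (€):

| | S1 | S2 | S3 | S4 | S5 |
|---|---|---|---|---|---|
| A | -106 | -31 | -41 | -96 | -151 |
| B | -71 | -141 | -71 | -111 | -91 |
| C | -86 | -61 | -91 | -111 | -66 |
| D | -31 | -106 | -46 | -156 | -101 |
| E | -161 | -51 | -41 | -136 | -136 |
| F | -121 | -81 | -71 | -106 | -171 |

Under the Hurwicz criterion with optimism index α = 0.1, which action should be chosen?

C

A: 0.1·(-31) + 0.9·(-151) = -139
B: 0.1·(-71) + 0.9·(-141) = -134
C: 0.1·(-61) + 0.9·(-111) = -106
D: 0.1·(-31) + 0.9·(-156) = -143.5
E: 0.1·(-41) + 0.9·(-161) = -149
F: 0.1·(-71) + 0.9·(-171) = -161
Highest Hurwicz score = -106 → C.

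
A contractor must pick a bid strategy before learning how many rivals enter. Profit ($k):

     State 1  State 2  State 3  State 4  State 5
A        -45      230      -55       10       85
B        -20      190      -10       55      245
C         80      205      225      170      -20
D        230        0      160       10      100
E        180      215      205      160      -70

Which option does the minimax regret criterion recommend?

D

Column bests: State 1=230, State 2=230, State 3=225, State 4=170, State 5=245.
A regrets: 275, 0, 280, 160, 160 → max 280
B regrets: 250, 40, 235, 115, 0 → max 250
C regrets: 150, 25, 0, 0, 265 → max 265
D regrets: 0, 230, 65, 160, 145 → max 230
E regrets: 50, 15, 20, 10, 315 → max 315
Smallest max regret = 230 → D.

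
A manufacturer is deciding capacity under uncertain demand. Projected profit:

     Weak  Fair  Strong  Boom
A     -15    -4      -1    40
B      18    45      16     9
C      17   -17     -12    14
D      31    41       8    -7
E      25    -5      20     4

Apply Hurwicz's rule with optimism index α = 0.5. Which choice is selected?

A: 0.5·40 + 0.5·(-15) = 12.5
B: 0.5·45 + 0.5·9 = 27
C: 0.5·17 + 0.5·(-17) = 0
D: 0.5·41 + 0.5·(-7) = 17
E: 0.5·25 + 0.5·(-5) = 10
Highest Hurwicz score = 27 → B.

B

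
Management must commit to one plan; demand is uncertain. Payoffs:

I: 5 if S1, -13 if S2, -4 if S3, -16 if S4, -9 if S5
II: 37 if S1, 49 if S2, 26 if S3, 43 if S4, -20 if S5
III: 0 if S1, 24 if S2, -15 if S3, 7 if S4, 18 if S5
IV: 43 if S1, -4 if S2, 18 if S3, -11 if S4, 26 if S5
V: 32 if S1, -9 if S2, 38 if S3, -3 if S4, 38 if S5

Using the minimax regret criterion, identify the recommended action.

III

Column bests: S1=43, S2=49, S3=38, S4=43, S5=38.
I regrets: 38, 62, 42, 59, 47 → max 62
II regrets: 6, 0, 12, 0, 58 → max 58
III regrets: 43, 25, 53, 36, 20 → max 53
IV regrets: 0, 53, 20, 54, 12 → max 54
V regrets: 11, 58, 0, 46, 0 → max 58
Smallest max regret = 53 → III.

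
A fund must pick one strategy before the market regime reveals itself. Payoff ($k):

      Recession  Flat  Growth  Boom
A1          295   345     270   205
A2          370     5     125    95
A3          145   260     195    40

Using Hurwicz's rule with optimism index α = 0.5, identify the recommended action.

A1

A1: 0.5·345 + 0.5·205 = 275
A2: 0.5·370 + 0.5·5 = 187.5
A3: 0.5·260 + 0.5·40 = 150
Highest Hurwicz score = 275 → A1.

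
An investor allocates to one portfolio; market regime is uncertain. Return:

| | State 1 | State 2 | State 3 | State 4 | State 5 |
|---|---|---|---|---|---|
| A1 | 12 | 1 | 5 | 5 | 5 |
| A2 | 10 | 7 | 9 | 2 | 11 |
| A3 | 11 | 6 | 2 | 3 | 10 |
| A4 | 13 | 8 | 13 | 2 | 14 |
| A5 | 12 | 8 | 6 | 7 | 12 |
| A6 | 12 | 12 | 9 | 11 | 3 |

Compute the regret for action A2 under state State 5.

Best payoff under State 5 is 14.
Regret = 14 − 11 = 3.

3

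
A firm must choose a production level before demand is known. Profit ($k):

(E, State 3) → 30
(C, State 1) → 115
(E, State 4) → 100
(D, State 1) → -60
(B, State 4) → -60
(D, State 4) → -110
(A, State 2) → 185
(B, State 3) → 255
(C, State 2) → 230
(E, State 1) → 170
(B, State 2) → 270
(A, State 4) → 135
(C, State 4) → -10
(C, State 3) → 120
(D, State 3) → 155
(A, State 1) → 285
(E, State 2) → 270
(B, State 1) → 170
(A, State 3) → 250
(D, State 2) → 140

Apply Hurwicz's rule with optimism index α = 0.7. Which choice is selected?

A

A: 0.7·285 + 0.3·135 = 240
B: 0.7·270 + 0.3·(-60) = 171
C: 0.7·230 + 0.3·(-10) = 158
D: 0.7·155 + 0.3·(-110) = 75.5
E: 0.7·270 + 0.3·30 = 198
Highest Hurwicz score = 240 → A.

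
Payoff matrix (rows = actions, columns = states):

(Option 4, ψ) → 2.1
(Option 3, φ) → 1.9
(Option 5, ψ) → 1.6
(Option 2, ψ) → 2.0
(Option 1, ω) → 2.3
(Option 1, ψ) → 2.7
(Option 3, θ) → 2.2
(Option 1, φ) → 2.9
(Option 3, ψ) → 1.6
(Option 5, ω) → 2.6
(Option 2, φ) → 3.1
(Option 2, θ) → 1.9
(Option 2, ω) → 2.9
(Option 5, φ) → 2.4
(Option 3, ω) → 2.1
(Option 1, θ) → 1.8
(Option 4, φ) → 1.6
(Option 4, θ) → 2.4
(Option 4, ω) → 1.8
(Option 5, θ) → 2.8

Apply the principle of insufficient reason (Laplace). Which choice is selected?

Option 2

Row averages: Option 1=2.425, Option 2=2.475, Option 3=1.95, Option 4=1.975, Option 5=2.35
Highest average = 2.475 → Option 2.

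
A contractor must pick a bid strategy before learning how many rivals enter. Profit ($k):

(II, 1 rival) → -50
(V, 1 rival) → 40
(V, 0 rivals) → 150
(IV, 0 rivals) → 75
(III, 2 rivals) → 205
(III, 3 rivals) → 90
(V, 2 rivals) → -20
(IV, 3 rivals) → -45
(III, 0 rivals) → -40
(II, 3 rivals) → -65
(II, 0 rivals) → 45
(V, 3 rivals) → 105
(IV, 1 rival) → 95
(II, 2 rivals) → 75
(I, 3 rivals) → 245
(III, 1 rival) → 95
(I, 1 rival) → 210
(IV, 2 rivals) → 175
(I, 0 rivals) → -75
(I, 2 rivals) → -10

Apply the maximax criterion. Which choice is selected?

Row maxima: I=245, II=75, III=205, IV=175, V=150
Best best-case = 245 → I.

I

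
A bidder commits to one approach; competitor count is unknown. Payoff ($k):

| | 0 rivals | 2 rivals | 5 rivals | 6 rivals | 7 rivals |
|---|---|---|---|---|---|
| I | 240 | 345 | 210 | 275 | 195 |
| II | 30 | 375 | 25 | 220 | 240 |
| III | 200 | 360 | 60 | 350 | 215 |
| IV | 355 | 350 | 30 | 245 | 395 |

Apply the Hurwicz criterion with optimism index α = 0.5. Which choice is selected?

I

I: 0.5·345 + 0.5·195 = 270
II: 0.5·375 + 0.5·25 = 200
III: 0.5·360 + 0.5·60 = 210
IV: 0.5·395 + 0.5·30 = 212.5
Highest Hurwicz score = 270 → I.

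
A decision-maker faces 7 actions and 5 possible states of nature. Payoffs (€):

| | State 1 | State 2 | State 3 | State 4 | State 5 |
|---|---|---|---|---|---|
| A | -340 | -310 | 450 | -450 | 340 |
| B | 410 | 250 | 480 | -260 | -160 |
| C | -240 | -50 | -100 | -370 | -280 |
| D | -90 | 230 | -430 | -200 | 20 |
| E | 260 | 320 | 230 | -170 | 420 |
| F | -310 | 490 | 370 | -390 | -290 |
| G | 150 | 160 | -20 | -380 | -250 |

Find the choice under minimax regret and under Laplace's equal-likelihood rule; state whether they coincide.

Column bests: State 1=410, State 2=490, State 3=480, State 4=-170, State 5=420.
A regrets: 750, 800, 30, 280, 80 → max 800
B regrets: 0, 240, 0, 90, 580 → max 580
C regrets: 650, 540, 580, 200, 700 → max 700
D regrets: 500, 260, 910, 30, 400 → max 910
E regrets: 150, 170, 250, 0, 0 → max 250
F regrets: 720, 0, 110, 220, 710 → max 720
G regrets: 260, 330, 500, 210, 670 → max 670
Smallest max regret = 250 → E.
Row averages: A=-62, B=144, C=-208, D=-94, E=212, F=-26, G=-68
Highest average = 212 → E.

minimax regret → E; laplace → E (agree)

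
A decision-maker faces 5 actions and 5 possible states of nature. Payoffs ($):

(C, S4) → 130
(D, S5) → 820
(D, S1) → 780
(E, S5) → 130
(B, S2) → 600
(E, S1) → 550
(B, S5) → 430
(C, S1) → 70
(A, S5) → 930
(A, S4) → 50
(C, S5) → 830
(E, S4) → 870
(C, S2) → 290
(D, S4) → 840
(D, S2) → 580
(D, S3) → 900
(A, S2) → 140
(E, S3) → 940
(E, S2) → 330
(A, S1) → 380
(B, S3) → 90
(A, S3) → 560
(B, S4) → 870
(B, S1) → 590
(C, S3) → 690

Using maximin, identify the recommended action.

D

Row minima: A=50, B=90, C=70, D=580, E=130
Best worst-case = 580 → D.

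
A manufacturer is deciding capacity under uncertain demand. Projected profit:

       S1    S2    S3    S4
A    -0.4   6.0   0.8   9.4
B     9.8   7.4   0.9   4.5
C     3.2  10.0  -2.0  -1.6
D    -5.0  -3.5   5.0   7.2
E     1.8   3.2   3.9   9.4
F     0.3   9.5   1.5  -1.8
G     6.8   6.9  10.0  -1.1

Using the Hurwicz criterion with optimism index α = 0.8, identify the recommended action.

A: 0.8·9.4 + 0.2·(-0.4) = 7.44
B: 0.8·9.8 + 0.2·0.9 = 8.02
C: 0.8·10.0 + 0.2·(-2.0) = 7.6
D: 0.8·7.2 + 0.2·(-5.0) = 4.76
E: 0.8·9.4 + 0.2·1.8 = 7.88
F: 0.8·9.5 + 0.2·(-1.8) = 7.24
G: 0.8·10.0 + 0.2·(-1.1) = 7.78
Highest Hurwicz score = 8.02 → B.

B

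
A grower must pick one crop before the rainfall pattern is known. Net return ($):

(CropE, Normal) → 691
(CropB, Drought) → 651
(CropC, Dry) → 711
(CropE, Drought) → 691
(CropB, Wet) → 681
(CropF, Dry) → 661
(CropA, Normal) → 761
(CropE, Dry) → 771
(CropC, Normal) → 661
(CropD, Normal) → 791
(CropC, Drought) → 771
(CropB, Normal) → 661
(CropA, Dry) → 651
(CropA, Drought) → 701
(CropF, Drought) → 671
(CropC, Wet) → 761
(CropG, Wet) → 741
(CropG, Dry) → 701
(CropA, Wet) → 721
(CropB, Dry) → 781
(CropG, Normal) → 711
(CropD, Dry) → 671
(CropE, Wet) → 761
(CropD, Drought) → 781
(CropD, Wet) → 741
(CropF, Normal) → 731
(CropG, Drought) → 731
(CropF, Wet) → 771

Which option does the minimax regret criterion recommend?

CropG

Column bests: Drought=781, Dry=781, Normal=791, Wet=771.
CropD regrets: 0, 110, 0, 30 → max 110
CropC regrets: 10, 70, 130, 10 → max 130
CropG regrets: 50, 80, 80, 30 → max 80
CropE regrets: 90, 10, 100, 10 → max 100
CropA regrets: 80, 130, 30, 50 → max 130
CropB regrets: 130, 0, 130, 90 → max 130
CropF regrets: 110, 120, 60, 0 → max 120
Smallest max regret = 80 → CropG.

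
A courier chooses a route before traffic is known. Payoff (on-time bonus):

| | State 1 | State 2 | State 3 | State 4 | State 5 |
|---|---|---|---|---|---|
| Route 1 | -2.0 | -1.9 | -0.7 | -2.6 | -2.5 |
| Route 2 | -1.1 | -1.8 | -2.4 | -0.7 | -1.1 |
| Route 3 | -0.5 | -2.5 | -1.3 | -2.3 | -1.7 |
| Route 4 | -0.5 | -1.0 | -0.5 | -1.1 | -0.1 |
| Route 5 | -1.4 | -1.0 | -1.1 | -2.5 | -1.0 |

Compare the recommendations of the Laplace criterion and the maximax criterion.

laplace → Route 4; maximax → Route 4 (agree)

Row averages: Route 1=-1.94, Route 2=-1.42, Route 3=-1.66, Route 4=-0.64, Route 5=-1.4
Highest average = -0.64 → Route 4.
Row maxima: Route 1=-0.7, Route 2=-0.7, Route 3=-0.5, Route 4=-0.1, Route 5=-1.0
Best best-case = -0.1 → Route 4.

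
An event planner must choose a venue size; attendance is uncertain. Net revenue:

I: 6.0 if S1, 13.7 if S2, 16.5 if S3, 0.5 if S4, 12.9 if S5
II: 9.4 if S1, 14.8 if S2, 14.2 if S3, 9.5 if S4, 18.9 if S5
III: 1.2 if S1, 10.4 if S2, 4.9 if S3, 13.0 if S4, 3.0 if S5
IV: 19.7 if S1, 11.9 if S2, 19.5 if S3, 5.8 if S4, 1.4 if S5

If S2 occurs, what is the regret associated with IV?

2.9

Best payoff under S2 is 14.8.
Regret = 14.8 − 11.9 = 2.9.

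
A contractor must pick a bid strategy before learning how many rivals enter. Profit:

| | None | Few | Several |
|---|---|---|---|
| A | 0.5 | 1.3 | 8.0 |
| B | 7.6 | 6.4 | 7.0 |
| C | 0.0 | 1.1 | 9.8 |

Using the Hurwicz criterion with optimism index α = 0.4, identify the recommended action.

A: 0.4·8.0 + 0.6·0.5 = 3.5
B: 0.4·7.6 + 0.6·6.4 = 6.88
C: 0.4·9.8 + 0.6·0.0 = 3.92
Highest Hurwicz score = 6.88 → B.

B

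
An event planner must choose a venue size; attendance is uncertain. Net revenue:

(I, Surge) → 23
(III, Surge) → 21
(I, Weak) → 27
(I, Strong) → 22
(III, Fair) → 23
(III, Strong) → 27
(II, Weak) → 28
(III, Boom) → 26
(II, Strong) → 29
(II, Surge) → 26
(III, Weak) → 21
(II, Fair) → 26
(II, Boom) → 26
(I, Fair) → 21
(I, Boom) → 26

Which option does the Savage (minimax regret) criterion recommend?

Column bests: Weak=28, Fair=26, Strong=29, Boom=26, Surge=26.
I regrets: 1, 5, 7, 0, 3 → max 7
II regrets: 0, 0, 0, 0, 0 → max 0
III regrets: 7, 3, 2, 0, 5 → max 7
Smallest max regret = 0 → II.

II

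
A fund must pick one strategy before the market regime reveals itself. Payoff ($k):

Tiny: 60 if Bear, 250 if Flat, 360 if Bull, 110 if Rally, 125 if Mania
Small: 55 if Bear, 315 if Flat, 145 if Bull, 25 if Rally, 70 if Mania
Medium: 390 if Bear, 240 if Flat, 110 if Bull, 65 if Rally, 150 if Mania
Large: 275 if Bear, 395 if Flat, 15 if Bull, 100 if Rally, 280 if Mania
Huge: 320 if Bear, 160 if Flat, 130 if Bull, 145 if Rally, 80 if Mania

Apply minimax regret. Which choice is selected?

Huge

Column bests: Bear=390, Flat=395, Bull=360, Rally=145, Mania=280.
Tiny regrets: 330, 145, 0, 35, 155 → max 330
Small regrets: 335, 80, 215, 120, 210 → max 335
Medium regrets: 0, 155, 250, 80, 130 → max 250
Large regrets: 115, 0, 345, 45, 0 → max 345
Huge regrets: 70, 235, 230, 0, 200 → max 235
Smallest max regret = 235 → Huge.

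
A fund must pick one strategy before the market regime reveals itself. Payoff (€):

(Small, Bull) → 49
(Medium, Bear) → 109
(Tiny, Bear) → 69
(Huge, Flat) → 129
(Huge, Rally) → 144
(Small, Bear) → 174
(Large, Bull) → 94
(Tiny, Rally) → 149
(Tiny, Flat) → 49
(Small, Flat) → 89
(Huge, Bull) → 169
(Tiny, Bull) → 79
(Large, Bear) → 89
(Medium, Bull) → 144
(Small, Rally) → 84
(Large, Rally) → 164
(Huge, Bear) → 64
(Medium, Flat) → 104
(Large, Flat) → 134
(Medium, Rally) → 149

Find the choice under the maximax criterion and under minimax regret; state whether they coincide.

Row maxima: Tiny=149, Small=174, Medium=149, Large=164, Huge=169
Best best-case = 174 → Small.
Column bests: Bear=174, Flat=134, Bull=169, Rally=164.
Tiny regrets: 105, 85, 90, 15 → max 105
Small regrets: 0, 45, 120, 80 → max 120
Medium regrets: 65, 30, 25, 15 → max 65
Large regrets: 85, 0, 75, 0 → max 85
Huge regrets: 110, 5, 0, 20 → max 110
Smallest max regret = 65 → Medium.

maximax → Small; minimax regret → Medium (disagree)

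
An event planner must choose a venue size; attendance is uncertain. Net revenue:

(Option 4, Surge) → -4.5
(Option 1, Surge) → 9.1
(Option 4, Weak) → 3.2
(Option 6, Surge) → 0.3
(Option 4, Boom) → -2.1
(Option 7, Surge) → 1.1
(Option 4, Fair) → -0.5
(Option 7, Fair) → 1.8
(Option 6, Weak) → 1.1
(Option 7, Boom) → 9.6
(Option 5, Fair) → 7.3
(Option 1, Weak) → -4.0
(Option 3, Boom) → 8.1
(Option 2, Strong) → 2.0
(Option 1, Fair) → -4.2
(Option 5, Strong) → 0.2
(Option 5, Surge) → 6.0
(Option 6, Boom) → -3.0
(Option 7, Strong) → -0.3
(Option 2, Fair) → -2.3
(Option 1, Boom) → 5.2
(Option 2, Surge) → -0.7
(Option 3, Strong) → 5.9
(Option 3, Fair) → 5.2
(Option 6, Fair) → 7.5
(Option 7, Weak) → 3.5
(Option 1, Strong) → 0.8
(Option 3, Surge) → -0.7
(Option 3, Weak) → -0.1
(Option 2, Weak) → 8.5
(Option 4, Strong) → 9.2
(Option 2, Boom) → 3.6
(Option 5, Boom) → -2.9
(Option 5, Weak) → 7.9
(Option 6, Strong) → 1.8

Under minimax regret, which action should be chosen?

Column bests: Weak=8.5, Fair=7.5, Strong=9.2, Boom=9.6, Surge=9.1.
Option 1 regrets: 12.5, 11.7, 8.4, 4.4, 0.0 → max 12.5
Option 2 regrets: 0.0, 9.8, 7.2, 6.0, 9.8 → max 9.8
Option 3 regrets: 8.6, 2.3, 3.3, 1.5, 9.8 → max 9.8
Option 4 regrets: 5.3, 8.0, 0.0, 11.7, 13.6 → max 13.6
Option 5 regrets: 0.6, 0.2, 9.0, 12.5, 3.1 → max 12.5
Option 6 regrets: 7.4, 0.0, 7.4, 12.6, 8.8 → max 12.6
Option 7 regrets: 5.0, 5.7, 9.5, 0.0, 8.0 → max 9.5
Smallest max regret = 9.5 → Option 7.

Option 7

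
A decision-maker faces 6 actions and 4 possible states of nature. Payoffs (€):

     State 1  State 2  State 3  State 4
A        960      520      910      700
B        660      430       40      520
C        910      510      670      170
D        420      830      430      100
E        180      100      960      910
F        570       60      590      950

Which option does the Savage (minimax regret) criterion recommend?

Column bests: State 1=960, State 2=830, State 3=960, State 4=950.
A regrets: 0, 310, 50, 250 → max 310
B regrets: 300, 400, 920, 430 → max 920
C regrets: 50, 320, 290, 780 → max 780
D regrets: 540, 0, 530, 850 → max 850
E regrets: 780, 730, 0, 40 → max 780
F regrets: 390, 770, 370, 0 → max 770
Smallest max regret = 310 → A.

A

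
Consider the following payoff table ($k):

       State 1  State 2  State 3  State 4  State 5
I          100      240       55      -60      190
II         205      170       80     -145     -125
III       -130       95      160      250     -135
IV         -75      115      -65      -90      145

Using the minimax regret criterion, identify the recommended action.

I

Column bests: State 1=205, State 2=240, State 3=160, State 4=250, State 5=190.
I regrets: 105, 0, 105, 310, 0 → max 310
II regrets: 0, 70, 80, 395, 315 → max 395
III regrets: 335, 145, 0, 0, 325 → max 335
IV regrets: 280, 125, 225, 340, 45 → max 340
Smallest max regret = 310 → I.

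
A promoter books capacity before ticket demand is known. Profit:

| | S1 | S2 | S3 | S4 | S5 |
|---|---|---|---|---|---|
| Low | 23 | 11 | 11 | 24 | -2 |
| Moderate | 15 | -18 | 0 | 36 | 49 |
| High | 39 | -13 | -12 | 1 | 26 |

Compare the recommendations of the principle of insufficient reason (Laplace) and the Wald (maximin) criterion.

laplace → Moderate; maximin → Low (disagree)

Row averages: Low=13.4, Moderate=16.4, High=8.2
Highest average = 16.4 → Moderate.
Row minima: Low=-2, Moderate=-18, High=-13
Best worst-case = -2 → Low.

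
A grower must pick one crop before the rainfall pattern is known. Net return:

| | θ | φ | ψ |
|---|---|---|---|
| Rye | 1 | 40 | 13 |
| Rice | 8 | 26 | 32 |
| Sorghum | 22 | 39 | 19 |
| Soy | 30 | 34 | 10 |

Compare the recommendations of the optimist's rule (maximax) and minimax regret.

Row maxima: Rye=40, Rice=32, Sorghum=39, Soy=34
Best best-case = 40 → Rye.
Column bests: θ=30, φ=40, ψ=32.
Rye regrets: 29, 0, 19 → max 29
Rice regrets: 22, 14, 0 → max 22
Sorghum regrets: 8, 1, 13 → max 13
Soy regrets: 0, 6, 22 → max 22
Smallest max regret = 13 → Sorghum.

maximax → Rye; minimax regret → Sorghum (disagree)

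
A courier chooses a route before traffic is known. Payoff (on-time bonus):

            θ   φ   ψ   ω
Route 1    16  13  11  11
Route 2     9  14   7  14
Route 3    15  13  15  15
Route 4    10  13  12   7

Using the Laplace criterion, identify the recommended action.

Route 3

Row averages: Route 1=12.75, Route 2=11, Route 3=14.5, Route 4=10.5
Highest average = 14.5 → Route 3.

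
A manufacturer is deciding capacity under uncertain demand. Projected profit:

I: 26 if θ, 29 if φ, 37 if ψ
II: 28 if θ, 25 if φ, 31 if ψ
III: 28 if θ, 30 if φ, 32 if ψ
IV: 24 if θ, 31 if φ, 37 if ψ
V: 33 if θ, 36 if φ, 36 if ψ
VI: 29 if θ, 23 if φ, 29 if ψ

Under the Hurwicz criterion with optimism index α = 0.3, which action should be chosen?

I: 0.3·37 + 0.7·26 = 29.3
II: 0.3·31 + 0.7·25 = 26.8
III: 0.3·32 + 0.7·28 = 29.2
IV: 0.3·37 + 0.7·24 = 27.9
V: 0.3·36 + 0.7·33 = 33.9
VI: 0.3·29 + 0.7·23 = 24.8
Highest Hurwicz score = 33.9 → V.

V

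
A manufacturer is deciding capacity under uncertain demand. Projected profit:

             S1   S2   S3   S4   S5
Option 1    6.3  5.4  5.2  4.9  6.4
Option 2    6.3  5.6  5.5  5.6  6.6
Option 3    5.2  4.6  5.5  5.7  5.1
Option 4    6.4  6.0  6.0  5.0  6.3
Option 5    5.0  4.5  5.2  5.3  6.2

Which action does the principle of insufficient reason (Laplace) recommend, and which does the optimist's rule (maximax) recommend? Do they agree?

laplace → Option 4; maximax → Option 2 (disagree)

Row averages: Option 1=5.64, Option 2=5.92, Option 3=5.22, Option 4=5.94, Option 5=5.24
Highest average = 5.94 → Option 4.
Row maxima: Option 1=6.4, Option 2=6.6, Option 3=5.7, Option 4=6.4, Option 5=6.2
Best best-case = 6.6 → Option 2.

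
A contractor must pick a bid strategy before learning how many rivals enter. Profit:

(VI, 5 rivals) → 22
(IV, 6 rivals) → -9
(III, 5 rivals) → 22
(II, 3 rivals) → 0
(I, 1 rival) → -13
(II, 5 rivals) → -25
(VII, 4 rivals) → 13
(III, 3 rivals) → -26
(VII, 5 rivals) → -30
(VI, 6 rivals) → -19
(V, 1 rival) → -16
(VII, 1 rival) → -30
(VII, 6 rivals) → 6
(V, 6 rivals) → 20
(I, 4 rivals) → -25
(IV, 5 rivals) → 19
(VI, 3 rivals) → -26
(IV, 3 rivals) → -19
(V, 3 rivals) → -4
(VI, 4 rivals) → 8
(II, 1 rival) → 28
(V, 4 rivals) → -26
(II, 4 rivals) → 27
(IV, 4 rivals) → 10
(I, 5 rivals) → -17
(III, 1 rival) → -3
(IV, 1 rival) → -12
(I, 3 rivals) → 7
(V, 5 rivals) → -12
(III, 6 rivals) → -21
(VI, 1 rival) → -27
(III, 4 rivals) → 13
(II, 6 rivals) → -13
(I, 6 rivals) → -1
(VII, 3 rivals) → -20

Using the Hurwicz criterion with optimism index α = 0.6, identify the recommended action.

II

I: 0.6·7 + 0.4·(-25) = -5.8
II: 0.6·28 + 0.4·(-25) = 6.8
III: 0.6·22 + 0.4·(-26) = 2.8
IV: 0.6·19 + 0.4·(-19) = 3.8
V: 0.6·20 + 0.4·(-26) = 1.6
VI: 0.6·22 + 0.4·(-27) = 2.4
VII: 0.6·13 + 0.4·(-30) = -4.2
Highest Hurwicz score = 6.8 → II.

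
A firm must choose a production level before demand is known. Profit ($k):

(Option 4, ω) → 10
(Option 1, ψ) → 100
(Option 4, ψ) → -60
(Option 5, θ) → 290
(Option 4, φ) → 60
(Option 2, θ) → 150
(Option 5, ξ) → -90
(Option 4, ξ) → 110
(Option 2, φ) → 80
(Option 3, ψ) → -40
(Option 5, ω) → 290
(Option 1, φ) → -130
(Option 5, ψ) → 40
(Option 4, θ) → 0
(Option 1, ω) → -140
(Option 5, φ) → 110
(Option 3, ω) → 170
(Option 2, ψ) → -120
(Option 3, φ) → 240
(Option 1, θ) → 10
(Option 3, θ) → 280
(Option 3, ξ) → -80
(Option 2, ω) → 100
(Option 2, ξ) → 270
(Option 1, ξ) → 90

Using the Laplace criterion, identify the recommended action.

Option 5

Row averages: Option 1=-14, Option 2=96, Option 3=114, Option 4=24, Option 5=128
Highest average = 128 → Option 5.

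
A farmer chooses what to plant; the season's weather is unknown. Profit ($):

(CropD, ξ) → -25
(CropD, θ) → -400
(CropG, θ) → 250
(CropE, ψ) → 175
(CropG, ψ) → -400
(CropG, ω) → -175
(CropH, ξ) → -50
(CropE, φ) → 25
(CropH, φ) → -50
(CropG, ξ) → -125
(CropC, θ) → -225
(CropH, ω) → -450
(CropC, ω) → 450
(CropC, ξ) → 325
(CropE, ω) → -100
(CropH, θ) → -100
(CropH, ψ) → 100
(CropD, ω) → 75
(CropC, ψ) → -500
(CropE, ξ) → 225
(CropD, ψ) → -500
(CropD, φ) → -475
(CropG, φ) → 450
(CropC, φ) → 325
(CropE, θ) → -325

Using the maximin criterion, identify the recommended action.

Row minima: CropD=-500, CropC=-500, CropE=-325, CropG=-400, CropH=-450
Best worst-case = -325 → CropE.

CropE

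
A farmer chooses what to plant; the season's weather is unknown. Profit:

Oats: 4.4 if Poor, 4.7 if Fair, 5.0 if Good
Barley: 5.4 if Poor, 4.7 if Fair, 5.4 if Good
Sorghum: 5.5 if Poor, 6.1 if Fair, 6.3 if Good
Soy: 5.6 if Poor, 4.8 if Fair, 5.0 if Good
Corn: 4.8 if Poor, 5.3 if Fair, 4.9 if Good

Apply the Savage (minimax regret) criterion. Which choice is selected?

Sorghum

Column bests: Poor=5.6, Fair=6.1, Good=6.3.
Oats regrets: 1.2, 1.4, 1.3 → max 1.4
Barley regrets: 0.2, 1.4, 0.9 → max 1.4
Sorghum regrets: 0.1, 0.0, 0.0 → max 0.1
Soy regrets: 0.0, 1.3, 1.3 → max 1.3
Corn regrets: 0.8, 0.8, 1.4 → max 1.4
Smallest max regret = 0.1 → Sorghum.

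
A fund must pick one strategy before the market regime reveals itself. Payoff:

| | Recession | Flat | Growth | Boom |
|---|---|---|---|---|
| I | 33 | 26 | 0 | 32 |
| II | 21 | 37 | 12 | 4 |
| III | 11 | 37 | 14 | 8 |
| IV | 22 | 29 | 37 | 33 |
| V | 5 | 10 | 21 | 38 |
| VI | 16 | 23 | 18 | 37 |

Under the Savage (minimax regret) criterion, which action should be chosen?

IV

Column bests: Recession=33, Flat=37, Growth=37, Boom=38.
I regrets: 0, 11, 37, 6 → max 37
II regrets: 12, 0, 25, 34 → max 34
III regrets: 22, 0, 23, 30 → max 30
IV regrets: 11, 8, 0, 5 → max 11
V regrets: 28, 27, 16, 0 → max 28
VI regrets: 17, 14, 19, 1 → max 19
Smallest max regret = 11 → IV.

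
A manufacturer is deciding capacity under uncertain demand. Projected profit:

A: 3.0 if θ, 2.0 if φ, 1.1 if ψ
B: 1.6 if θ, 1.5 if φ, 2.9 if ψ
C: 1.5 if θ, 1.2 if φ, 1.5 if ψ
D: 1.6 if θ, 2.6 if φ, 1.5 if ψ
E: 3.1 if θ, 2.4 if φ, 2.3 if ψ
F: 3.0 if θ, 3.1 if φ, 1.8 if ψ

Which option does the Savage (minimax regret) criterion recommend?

Column bests: θ=3.1, φ=3.1, ψ=2.9.
A regrets: 0.1, 1.1, 1.8 → max 1.8
B regrets: 1.5, 1.6, 0.0 → max 1.6
C regrets: 1.6, 1.9, 1.4 → max 1.9
D regrets: 1.5, 0.5, 1.4 → max 1.5
E regrets: 0.0, 0.7, 0.6 → max 0.7
F regrets: 0.1, 0.0, 1.1 → max 1.1
Smallest max regret = 0.7 → E.

E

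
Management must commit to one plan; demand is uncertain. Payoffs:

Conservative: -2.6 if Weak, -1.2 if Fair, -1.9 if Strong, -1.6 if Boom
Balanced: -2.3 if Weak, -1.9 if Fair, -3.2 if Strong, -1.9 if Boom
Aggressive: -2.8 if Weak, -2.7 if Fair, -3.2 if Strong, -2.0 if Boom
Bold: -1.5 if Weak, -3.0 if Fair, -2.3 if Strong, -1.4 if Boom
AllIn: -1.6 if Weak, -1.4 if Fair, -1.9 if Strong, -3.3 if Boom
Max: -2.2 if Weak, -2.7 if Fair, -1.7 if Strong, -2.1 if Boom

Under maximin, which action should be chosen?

Conservative

Row minima: Conservative=-2.6, Balanced=-3.2, Aggressive=-3.2, Bold=-3.0, AllIn=-3.3, Max=-2.7
Best worst-case = -2.6 → Conservative.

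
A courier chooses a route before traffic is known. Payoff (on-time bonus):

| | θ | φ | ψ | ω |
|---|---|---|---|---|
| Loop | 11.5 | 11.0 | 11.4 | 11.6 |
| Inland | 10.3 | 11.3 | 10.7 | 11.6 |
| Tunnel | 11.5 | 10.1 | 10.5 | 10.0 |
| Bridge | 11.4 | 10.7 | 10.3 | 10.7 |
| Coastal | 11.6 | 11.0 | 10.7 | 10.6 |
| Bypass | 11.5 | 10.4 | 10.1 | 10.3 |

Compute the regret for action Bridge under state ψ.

1.1

Best payoff under ψ is 11.4.
Regret = 11.4 − 10.3 = 1.1.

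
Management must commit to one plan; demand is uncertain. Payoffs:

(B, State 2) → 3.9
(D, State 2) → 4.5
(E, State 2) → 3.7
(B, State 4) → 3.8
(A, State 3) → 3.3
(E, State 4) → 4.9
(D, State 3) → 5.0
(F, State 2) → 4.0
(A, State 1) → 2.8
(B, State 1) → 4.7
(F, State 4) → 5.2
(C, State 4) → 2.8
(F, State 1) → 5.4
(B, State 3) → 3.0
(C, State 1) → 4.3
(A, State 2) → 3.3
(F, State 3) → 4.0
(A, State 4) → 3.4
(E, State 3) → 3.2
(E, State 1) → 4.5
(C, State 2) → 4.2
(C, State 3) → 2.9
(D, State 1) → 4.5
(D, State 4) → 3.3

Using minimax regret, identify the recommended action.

F

Column bests: State 1=5.4, State 2=4.5, State 3=5.0, State 4=5.2.
A regrets: 2.6, 1.2, 1.7, 1.8 → max 2.6
B regrets: 0.7, 0.6, 2.0, 1.4 → max 2.0
C regrets: 1.1, 0.3, 2.1, 2.4 → max 2.4
D regrets: 0.9, 0.0, 0.0, 1.9 → max 1.9
E regrets: 0.9, 0.8, 1.8, 0.3 → max 1.8
F regrets: 0.0, 0.5, 1.0, 0.0 → max 1.0
Smallest max regret = 1.0 → F.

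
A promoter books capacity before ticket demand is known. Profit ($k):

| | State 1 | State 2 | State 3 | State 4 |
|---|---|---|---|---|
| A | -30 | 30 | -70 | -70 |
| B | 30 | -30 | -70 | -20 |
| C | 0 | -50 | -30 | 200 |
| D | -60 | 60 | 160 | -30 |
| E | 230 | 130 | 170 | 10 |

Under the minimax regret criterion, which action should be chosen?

E

Column bests: State 1=230, State 2=130, State 3=170, State 4=200.
A regrets: 260, 100, 240, 270 → max 270
B regrets: 200, 160, 240, 220 → max 240
C regrets: 230, 180, 200, 0 → max 230
D regrets: 290, 70, 10, 230 → max 290
E regrets: 0, 0, 0, 190 → max 190
Smallest max regret = 190 → E.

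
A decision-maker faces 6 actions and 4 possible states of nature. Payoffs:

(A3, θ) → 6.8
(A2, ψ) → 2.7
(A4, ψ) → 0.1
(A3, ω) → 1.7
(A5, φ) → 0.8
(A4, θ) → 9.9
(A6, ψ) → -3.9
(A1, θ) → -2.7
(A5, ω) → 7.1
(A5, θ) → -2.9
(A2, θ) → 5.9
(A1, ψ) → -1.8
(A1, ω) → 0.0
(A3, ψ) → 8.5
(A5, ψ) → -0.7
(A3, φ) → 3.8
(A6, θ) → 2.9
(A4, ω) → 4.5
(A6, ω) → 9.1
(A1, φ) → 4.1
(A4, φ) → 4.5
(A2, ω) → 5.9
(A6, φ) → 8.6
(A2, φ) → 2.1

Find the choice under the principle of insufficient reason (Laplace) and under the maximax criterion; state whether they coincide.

laplace → A3; maximax → A4 (disagree)

Row averages: A1=-0.1, A2=4.15, A3=5.2, A4=4.75, A5=1.075, A6=4.175
Highest average = 5.2 → A3.
Row maxima: A1=4.1, A2=5.9, A3=8.5, A4=9.9, A5=7.1, A6=9.1
Best best-case = 9.9 → A4.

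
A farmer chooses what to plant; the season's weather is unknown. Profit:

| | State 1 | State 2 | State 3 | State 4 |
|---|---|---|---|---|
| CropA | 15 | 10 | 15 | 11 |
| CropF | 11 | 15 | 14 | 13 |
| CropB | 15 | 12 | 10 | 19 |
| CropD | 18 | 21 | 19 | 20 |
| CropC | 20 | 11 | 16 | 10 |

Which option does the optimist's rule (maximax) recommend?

Row maxima: CropA=15, CropF=15, CropB=19, CropD=21, CropC=20
Best best-case = 21 → CropD.

CropD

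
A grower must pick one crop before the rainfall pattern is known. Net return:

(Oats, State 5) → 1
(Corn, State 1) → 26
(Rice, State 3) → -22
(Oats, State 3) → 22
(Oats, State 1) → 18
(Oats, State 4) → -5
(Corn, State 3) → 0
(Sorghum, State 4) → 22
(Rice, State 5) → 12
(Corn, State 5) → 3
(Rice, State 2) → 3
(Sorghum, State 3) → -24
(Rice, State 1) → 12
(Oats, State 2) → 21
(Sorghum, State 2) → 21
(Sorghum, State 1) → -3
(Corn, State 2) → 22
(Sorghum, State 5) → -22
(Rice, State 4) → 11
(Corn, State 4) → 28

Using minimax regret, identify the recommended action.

Corn

Column bests: State 1=26, State 2=22, State 3=22, State 4=28, State 5=12.
Sorghum regrets: 29, 1, 46, 6, 34 → max 46
Rice regrets: 14, 19, 44, 17, 0 → max 44
Corn regrets: 0, 0, 22, 0, 9 → max 22
Oats regrets: 8, 1, 0, 33, 11 → max 33
Smallest max regret = 22 → Corn.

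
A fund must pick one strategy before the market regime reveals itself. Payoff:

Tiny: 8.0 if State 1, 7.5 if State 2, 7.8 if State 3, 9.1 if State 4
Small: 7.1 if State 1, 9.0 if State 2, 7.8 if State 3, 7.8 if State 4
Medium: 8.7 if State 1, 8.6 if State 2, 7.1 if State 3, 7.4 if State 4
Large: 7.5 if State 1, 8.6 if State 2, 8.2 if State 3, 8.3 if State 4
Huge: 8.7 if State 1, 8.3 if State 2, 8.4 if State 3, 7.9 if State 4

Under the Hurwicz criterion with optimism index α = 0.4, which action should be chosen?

Huge

Tiny: 0.4·9.1 + 0.6·7.5 = 8.14
Small: 0.4·9.0 + 0.6·7.1 = 7.86
Medium: 0.4·8.7 + 0.6·7.1 = 7.74
Large: 0.4·8.6 + 0.6·7.5 = 7.94
Huge: 0.4·8.7 + 0.6·7.9 = 8.22
Highest Hurwicz score = 8.22 → Huge.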